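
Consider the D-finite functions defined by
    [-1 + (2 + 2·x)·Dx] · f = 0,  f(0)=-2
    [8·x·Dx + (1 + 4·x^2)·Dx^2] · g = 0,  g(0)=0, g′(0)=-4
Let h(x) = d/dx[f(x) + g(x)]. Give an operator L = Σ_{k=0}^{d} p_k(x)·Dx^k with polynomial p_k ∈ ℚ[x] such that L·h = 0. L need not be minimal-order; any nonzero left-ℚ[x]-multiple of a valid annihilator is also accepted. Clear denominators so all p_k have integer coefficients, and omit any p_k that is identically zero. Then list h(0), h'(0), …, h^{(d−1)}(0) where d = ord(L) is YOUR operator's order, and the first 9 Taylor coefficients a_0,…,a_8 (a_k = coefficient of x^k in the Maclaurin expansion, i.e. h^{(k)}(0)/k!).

f: a_k = -2, -1, 1/4, -1/8, 5/64, -7/128, 21/512, -33/1024, 429/16384, …
g: a_k = 0, -4, 0, 16/3, 0, -64/5, 0, 256/7, 0, …
f+g: L₀ = lclm(L_f,L_g), ord ≤ 1+2.
h₀' ⇒ L via d/dx closure of L₀.
L = (-16 - 40·x + 192·x^2 + 96·x^3) + (-35 - 64·x + 328·x^2 + 768·x^3 + 336·x^4)·Dx + (-2 + 30·x + 48·x^2 + 144·x^3 + 224·x^4 + 96·x^5)·Dx^2  (order 2).
h: a_k = -5, 1/2, 125/8, 5/16, -8227/128, 63/256, 261913/1024, 429/2048, -33560867/32768, …
ICs: h(0) = -5, h′(0) = 1/2.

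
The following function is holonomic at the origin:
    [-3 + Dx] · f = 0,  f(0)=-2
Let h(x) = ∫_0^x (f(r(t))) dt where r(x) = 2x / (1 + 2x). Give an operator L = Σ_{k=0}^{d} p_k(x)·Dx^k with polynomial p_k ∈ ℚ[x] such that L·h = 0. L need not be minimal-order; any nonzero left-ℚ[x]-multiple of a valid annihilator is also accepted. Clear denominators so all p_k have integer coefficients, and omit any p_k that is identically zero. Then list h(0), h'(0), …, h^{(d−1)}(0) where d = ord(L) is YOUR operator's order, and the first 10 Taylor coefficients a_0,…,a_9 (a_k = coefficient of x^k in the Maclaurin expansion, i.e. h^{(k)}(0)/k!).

f: a_k = -2, -6, -9, -9, -27/4, -81/20, -81/40, -243/280, -729/2240, -243/2240, …
Change of var in L_f (x↦r) gives L₀.
h=∫h₀ ⇒ L = L₀·Dx.
L = -6·Dx + (1 + 4·x + 4·x^2)·Dx^2  (order 2).
h: a_k = 0, -2, -6, -4, 6, -12/5, -28/5, 552/35, -822/35, 2164/105, …
ICs: h(0) = 0, h′(0) = -2.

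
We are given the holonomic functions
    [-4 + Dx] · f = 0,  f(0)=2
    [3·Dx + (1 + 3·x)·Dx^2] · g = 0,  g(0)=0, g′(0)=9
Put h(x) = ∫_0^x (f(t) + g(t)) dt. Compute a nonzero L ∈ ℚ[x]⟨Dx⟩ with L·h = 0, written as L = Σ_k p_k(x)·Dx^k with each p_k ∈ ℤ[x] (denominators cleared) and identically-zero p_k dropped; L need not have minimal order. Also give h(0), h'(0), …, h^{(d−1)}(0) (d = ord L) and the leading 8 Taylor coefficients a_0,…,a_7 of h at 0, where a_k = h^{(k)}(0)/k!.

L = (-120 - 144·x)·Dx^2 + (2 - 96·x - 144·x^2)·Dx^3 + (7 + 33·x + 36·x^2)·Dx^4  (order 4).
h: a_k = 0, 2, 17/2, 5/6, 145/12, -473/60, 2443/90, -31781/630, …
ICs: h(0) = 0, h′(0) = 2, h′′(0) = 17, h′′′(0) = 5.

f: a_k = 2, 8, 16, 64/3, 64/3, 256/15, 512/45, 2048/315, …
g: a_k = 0, 9, -27/2, 27, -243/4, 729/5, -729/2, 6561/7, …
L₀ := lclm(L_f,L_g); ord L₀ ≤ 1+2.
Integrate: L := L₀·Dx.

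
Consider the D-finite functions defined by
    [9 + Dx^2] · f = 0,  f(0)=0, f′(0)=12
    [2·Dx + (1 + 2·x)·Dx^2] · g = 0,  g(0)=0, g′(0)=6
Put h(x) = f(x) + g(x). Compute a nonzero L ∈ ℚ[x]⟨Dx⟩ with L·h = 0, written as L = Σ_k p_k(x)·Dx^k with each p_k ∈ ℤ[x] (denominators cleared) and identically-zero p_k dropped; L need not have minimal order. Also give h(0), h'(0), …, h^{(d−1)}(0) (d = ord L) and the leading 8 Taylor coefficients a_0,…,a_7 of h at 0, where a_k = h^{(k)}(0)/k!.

L = (594 + 648·x + 648·x^2)·Dx + (153 + 630·x + 972·x^2 + 648·x^3)·Dx^2 + (66 + 72·x + 72·x^2)·Dx^3 + (17 + 70·x + 108·x^2 + 72·x^3)·Dx^4  (order 4).
h: a_k = 0, 18, -6, -10, -12, 273/10, -32, 7437/140, …
ICs: h(0) = 0, h′(0) = 18, h′′(0) = -12, h′′′(0) = -60.

f: a_k = 0, 12, 0, -18, 0, 81/10, 0, -243/140, …
g: a_k = 0, 6, -6, 8, -12, 96/5, -32, 384/7, …
Weyl lclm of L_f,L_g ⇒ L₀ (ord ≤ 4).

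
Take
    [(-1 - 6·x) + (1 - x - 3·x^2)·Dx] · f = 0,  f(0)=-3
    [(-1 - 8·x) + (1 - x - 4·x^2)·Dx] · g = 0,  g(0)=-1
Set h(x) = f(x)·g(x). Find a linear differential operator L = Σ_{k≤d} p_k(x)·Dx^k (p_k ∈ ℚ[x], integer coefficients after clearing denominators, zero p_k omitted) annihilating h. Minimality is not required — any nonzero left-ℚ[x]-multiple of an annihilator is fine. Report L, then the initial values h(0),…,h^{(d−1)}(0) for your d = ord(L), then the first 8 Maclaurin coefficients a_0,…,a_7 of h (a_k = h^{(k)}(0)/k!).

f: a_k = -3, -3, -12, -21, -57, -120, -291, -651, …
g: a_k = -1, -1, -5, -9, -29, -65, -181, -441, …
f·g: L₀ = L_f ⊗_s L_g, ord ≤ 1·1.
L = (-2 - 12·x + 21·x^2 + 48·x^3) + (1 - 2·x - 6·x^2 + 7·x^3 + 12·x^4)·Dx  (order 1).
h: a_k = 3, 6, 30, 75, 252, 672, 1971, 5310, …
ICs: h(0) = 3.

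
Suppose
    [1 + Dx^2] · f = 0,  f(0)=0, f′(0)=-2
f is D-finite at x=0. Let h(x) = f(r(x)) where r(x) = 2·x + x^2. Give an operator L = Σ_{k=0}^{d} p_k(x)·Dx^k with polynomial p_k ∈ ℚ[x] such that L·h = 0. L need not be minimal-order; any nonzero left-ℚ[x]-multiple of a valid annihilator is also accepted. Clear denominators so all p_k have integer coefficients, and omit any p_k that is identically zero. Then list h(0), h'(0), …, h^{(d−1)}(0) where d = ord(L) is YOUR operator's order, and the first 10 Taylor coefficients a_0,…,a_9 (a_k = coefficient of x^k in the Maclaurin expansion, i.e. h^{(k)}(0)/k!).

L = (4 + 12·x + 12·x^2 + 4·x^3) - Dx + (1 + x)·Dx^2  (order 2).
h: a_k = 0, -4, -2, 8/3, 4, 22/15, -1, -404/315, -22/45, 551/5670, …
ICs: h(0) = 0, h′(0) = -4.

f: a_k = 0, -2, 0, 1/3, 0, -1/60, 0, 1/2520, 0, -1/181440, …
h₀=f(r): pull back L_f along r ⇒ L₀.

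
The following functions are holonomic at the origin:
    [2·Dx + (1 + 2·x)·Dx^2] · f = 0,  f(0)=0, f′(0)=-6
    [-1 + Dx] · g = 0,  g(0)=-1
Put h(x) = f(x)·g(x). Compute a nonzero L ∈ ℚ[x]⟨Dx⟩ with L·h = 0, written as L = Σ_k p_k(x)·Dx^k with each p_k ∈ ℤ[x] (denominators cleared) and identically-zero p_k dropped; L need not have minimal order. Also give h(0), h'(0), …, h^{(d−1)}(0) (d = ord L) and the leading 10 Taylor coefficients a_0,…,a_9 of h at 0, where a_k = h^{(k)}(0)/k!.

f: a_k = 0, -6, 6, -8, 12, -96/5, 32, -384/7, 96, -512/3, …
g: a_k = -1, -1, -1/2, -1/6, -1/24, -1/120, -1/720, -1/5040, -1/40320, -1/362880, …
Sym-product of L_f,L_g gives L₀ (≤ ord 2).
L = (-1 + 2·x) - 4·x·Dx + (1 + 2·x)·Dx^2  (order 2).
h: a_k = 0, 6, 0, 5, -6, 209/20, -53/3, 25829/840, -3263/60, 393007/4032, …
ICs: h(0) = 0, h′(0) = 6.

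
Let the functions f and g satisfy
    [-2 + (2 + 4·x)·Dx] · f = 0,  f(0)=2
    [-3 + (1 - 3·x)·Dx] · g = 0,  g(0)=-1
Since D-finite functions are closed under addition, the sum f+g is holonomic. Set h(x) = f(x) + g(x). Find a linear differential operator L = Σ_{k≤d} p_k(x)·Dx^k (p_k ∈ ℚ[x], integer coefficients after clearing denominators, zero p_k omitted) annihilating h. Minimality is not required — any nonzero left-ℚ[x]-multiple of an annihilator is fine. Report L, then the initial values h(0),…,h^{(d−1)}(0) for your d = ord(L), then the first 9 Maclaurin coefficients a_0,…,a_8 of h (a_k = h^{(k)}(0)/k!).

L = (21 + 27·x) + (-19 - 66·x - 81·x^2)·Dx + (2 + 7·x - 21·x^2 - 54·x^3)·Dx^2  (order 2).
h: a_k = 1, -1, -10, -26, -329/4, -965/4, -5853/8, -17463/8, -420333/64, …
ICs: h(0) = 1, h′(0) = -1.

f: a_k = 2, 2, -1, 1, -5/4, 7/4, -21/8, 33/8, -429/64, …
g: a_k = -1, -3, -9, -27, -81, -243, -729, -2187, -6561, …
Weyl lclm of L_f,L_g ⇒ L₀ (ord ≤ 2).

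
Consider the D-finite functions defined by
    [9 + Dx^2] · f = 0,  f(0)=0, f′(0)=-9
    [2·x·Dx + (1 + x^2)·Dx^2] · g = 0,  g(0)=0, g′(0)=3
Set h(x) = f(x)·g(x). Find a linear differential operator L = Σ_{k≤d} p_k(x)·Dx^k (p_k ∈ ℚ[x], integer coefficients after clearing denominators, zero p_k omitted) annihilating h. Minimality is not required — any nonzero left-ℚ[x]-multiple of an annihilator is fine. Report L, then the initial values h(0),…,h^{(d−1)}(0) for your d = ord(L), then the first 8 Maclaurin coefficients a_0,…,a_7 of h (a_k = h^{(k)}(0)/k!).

L = (1170 + 3834·x^2 + 4779·x^4 + 2916·x^6 + 729·x^8) + (396·x + 1044·x^3 + 972·x^5 + 324·x^7)·Dx + (220 + 768·x^2 + 1026·x^4 + 648·x^6 + 162·x^8)·Dx^2 + (44·x + 116·x^3 + 108·x^5 + 36·x^7)·Dx^3 + (10 + 38·x^2 + 55·x^4 + 36·x^6 + 9·x^8)·Dx^4  (order 4).
h: a_k = 0, 0, -27, 0, 99/2, 0, -297/8, 0, …
ICs: h(0) = 0, h′(0) = 0, h′′(0) = -54, h′′′(0) = 0.

f: a_k = 0, -9, 0, 27/2, 0, -243/40, 0, 729/560, …
g: a_k = 0, 3, 0, -1, 0, 3/5, 0, -3/7, …
f·g: L₀ = L_f ⊗_s L_g, ord ≤ 2·2.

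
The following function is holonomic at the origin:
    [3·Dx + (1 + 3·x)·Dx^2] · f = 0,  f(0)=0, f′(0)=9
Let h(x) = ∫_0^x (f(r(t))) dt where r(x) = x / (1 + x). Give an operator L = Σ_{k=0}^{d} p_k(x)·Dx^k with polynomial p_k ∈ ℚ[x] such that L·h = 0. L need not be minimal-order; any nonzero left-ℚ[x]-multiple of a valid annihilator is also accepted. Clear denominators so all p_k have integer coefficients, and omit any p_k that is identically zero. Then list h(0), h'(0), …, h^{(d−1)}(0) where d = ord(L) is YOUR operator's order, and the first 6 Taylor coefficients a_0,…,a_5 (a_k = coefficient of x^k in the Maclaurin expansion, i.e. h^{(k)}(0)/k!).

f: a_k = 0, 9, -27/2, 27, -243/4, 729/5, …
f∘r: x↦r, Dx↦Dx/r' in L_f ⇒ L₀.
Integrate: L := L₀·Dx.
L = (5 + 8·x)·Dx^2 + (1 + 5·x + 4·x^2)·Dx^3  (order 3).
h: a_k = 0, 0, 9/2, -15/2, 63/4, -153/4, …
ICs: h(0) = 0, h′(0) = 0, h′′(0) = 9.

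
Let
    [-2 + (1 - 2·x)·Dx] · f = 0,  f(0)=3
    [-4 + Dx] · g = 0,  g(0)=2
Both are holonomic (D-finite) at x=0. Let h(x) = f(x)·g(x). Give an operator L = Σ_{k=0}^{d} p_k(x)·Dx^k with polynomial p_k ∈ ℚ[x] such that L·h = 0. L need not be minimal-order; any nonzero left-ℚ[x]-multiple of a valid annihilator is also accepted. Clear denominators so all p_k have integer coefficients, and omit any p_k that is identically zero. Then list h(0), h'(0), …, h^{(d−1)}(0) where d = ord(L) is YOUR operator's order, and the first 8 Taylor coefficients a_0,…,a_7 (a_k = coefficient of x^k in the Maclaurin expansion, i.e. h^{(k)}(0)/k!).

f: a_k = 3, 6, 12, 24, 48, 96, 192, 384, …
g: a_k = 2, 8, 16, 64/3, 64/3, 256/15, 512/45, 2048/315, …
Product ⇒ symmetric product L₀, ord ≤ 1.
L = (6 - 8·x) + (-1 + 2·x)·Dx  (order 1).
h: a_k = 6, 36, 120, 304, 672, 6976/5, 42368/15, 39680/7, …
ICs: h(0) = 6.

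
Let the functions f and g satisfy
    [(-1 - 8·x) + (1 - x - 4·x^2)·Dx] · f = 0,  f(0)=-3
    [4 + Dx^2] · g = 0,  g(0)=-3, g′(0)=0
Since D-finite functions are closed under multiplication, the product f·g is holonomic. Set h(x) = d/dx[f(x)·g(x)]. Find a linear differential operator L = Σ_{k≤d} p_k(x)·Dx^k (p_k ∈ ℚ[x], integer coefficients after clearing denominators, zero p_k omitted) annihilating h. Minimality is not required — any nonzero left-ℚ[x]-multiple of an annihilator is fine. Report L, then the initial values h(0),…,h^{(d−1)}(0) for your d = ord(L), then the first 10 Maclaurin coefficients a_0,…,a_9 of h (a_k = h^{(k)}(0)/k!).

f: a_k = -3, -3, -15, -27, -87, -195, -543, -1323, -3495, -8787, …
g: a_k = -3, 0, 6, 0, -2, 0, 4/15, 0, -2/105, 0, …
L₀ := L_f ⊗_s L_g (sym. prod.), ord ≤ 2.
h=h₀': d/dx-closure on L₀ ⇒ L.
L = (18 - 8·x - 28·x^2 + 32·x^3 + 64·x^4) + (4 + 34·x + 24·x^2 + 64·x^3)·Dx + (-1 + x^2 + 8·x^3 + 16·x^4)·Dx^2  (order 2).
h: a_k = 9, 54, 189, 708, 2145, 34086/5, 99827/5, 2071176/35, 1184769/7, 152441362/315, …
ICs: h(0) = 9, h′(0) = 54.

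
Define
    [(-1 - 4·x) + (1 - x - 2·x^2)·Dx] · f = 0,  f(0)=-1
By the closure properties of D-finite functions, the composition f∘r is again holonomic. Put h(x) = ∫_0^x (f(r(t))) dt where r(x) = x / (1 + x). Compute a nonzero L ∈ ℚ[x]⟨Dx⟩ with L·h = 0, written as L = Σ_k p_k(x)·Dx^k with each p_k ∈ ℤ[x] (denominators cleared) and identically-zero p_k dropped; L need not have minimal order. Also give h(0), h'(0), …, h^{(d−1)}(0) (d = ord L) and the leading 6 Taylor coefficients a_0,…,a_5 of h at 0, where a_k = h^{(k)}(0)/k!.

f: a_k = -1, -1, -3, -5, -11, -21, …
Substitute x→r, Dx→(1/r')Dx; clear ⇒ L₀.
h=∫₀ˣh₀: take L = L₀·Dx.
L = (1 + 5·x)·Dx + (-1 - 2·x + x^2 + 2·x^3)·Dx^2  (order 2).
h: a_k = 0, -1, -1/2, -2/3, 0, -4/5, …
ICs: h(0) = 0, h′(0) = -1.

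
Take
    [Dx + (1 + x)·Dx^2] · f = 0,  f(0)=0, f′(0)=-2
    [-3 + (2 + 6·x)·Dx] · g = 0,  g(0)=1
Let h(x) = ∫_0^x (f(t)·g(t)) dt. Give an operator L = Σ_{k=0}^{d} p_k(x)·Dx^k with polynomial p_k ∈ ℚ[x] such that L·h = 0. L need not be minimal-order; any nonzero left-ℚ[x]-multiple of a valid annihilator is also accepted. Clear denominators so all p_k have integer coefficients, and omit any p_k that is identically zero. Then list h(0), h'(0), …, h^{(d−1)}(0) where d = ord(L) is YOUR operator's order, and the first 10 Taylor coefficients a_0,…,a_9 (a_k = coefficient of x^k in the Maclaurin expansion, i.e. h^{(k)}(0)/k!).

f: a_k = 0, -2, 1, -2/3, 1/2, -2/5, 1/3, -2/7, 1/4, -2/9, …
g: a_k = 1, 3/2, -9/8, 27/16, -405/128, 1701/256, -15309/1024, 72171/2048, -2814669/32768, 14073345/65536, …
Product ⇒ symmetric product L₀, ord ≤ 2.
Integrate: L := L₀·Dx.
L = (21 + 9·x)·Dx + (-8 - 24·x)·Dx^2 + (4 + 28·x + 60·x^2 + 36·x^3)·Dx^3  (order 3).
h: a_k = 0, 0, -1, -2/3, 37/48, -1, 2917/1920, -17671/6720, 719709/143360, -830323/80640, …
ICs: h(0) = 0, h′(0) = 0, h′′(0) = -2.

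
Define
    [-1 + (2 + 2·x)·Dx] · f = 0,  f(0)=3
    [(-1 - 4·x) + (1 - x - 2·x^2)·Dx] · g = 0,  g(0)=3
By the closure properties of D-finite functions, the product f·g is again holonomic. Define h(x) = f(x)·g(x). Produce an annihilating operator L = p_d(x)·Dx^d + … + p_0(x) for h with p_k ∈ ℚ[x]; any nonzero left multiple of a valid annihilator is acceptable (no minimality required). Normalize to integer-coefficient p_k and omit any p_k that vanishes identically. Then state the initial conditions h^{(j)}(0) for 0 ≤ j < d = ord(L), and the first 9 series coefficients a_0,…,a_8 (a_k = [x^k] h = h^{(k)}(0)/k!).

f: a_k = 3, 3/2, -3/8, 3/16, -15/128, 21/256, -63/1024, 99/2048, -1287/32768, …
g: a_k = 3, 3, 9, 15, 33, 63, 129, 255, 513, …
Sym-product of L_f,L_g gives L₀ (≤ ord 1).
L = (3 + 6·x) + (-2 + 2·x + 4·x^2)·Dx  (order 1).
h: a_k = 9, 27/2, 243/8, 927/16, 15147/128, 60021/256, 482247/1024, 1925127/2048, 61661979/32768, …
ICs: h(0) = 9.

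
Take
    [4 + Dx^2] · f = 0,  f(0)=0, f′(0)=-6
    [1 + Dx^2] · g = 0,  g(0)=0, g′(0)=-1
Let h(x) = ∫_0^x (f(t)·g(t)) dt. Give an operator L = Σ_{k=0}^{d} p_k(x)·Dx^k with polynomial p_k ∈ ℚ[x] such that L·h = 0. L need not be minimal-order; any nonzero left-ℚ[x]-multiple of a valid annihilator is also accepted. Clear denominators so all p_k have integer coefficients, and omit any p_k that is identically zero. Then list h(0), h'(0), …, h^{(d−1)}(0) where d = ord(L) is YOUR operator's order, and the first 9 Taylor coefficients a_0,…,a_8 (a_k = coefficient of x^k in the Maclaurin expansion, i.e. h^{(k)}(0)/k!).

f: a_k = 0, -6, 0, 4, 0, -4/5, 0, 8/105, 0, …
g: a_k = 0, -1, 0, 1/6, 0, -1/120, 0, 1/5040, 0, …
Product ⇒ symmetric product L₀, ord ≤ 4.
∫: right-multiply L₀ by Dx.
L = 9·Dx + 10·Dx^3 + Dx^5  (order 5).
h: a_k = 0, 0, 0, 2, 0, -1, 0, 13/60, 0, …
ICs: h(0) = 0, h′(0) = 0, h′′(0) = 0, h′′′(0) = 12, h′′′′(0) = 0.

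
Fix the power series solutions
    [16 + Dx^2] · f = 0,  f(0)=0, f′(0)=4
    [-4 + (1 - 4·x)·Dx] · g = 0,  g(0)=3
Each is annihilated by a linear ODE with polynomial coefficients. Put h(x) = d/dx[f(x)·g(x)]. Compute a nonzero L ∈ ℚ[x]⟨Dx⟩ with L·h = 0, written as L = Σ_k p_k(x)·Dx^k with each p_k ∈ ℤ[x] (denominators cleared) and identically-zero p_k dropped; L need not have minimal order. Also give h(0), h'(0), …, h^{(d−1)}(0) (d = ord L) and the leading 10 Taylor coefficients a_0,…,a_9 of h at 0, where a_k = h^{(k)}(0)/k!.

f: a_k = 0, 4, 0, -32/3, 0, 128/15, 0, -1024/315, 0, 2048/2835, …
g: a_k = 3, 12, 48, 192, 768, 3072, 12288, 49152, 196608, 786432, …
f·g: L₀ = L_f ⊗_s L_g, ord ≤ 2·1.
h₀' ⇒ L via d/dx closure of L₀.
L = (-16 - 128·x + 256·x^2) + (-8 + 32·x)·Dx + (1 - 8·x + 16·x^2)·Dx^2  (order 2).
h: a_k = 12, 96, 480, 2560, 12928, 310272/5, 4342784/15, 138969088/105, 625362944/105, 5002903552/189, …
ICs: h(0) = 12, h′(0) = 96.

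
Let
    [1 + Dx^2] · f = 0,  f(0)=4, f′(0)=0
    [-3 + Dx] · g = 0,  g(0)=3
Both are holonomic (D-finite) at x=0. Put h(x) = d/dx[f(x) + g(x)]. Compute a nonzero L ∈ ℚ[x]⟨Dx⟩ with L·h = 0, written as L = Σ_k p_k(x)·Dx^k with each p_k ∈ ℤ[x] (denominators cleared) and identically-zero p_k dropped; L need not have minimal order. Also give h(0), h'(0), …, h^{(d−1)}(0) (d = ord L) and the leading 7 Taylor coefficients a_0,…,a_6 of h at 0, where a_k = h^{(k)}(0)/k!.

f: a_k = 4, 0, -2, 0, 1/6, 0, -1/180, …
g: a_k = 3, 9, 27/2, 27/2, 81/8, 243/40, 243/80, …
L₀ := lclm(L_f,L_g); ord L₀ ≤ 2+1.
Derive L from L₀ (diff closure).
L = 3 - Dx + 3·Dx^2 - Dx^3  (order 3).
h: a_k = 9, 23, 81/2, 247/6, 243/8, 2183/120, 729/80, …
ICs: h(0) = 9, h′(0) = 23, h′′(0) = 81.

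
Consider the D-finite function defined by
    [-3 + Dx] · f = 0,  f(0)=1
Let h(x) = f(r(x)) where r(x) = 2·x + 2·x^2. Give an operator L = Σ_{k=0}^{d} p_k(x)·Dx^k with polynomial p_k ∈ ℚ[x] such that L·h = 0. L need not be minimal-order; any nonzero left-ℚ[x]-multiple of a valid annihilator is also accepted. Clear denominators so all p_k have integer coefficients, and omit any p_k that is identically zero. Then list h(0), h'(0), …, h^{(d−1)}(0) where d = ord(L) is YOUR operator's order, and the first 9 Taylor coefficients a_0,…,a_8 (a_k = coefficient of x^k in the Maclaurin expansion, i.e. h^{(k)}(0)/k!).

L = (-6 - 12·x) + Dx  (order 1).
h: a_k = 1, 6, 24, 72, 180, 1944/5, 3744/5, 45792/35, 73656/35, …
ICs: h(0) = 1.

f: a_k = 1, 3, 9/2, 9/2, 27/8, 81/40, 81/80, 243/560, 729/4480, …
f∘r: x↦r, Dx↦Dx/r' in L_f ⇒ L₀.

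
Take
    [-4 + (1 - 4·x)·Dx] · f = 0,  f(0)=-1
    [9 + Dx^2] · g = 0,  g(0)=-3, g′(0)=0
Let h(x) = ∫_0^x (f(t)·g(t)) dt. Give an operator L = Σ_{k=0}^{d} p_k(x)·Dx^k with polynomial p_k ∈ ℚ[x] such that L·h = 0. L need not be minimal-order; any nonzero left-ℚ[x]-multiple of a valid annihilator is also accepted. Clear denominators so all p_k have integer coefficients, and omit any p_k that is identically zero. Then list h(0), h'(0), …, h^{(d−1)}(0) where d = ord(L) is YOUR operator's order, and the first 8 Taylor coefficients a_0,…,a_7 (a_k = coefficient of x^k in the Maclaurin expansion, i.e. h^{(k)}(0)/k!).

f: a_k = -1, -4, -16, -64, -256, -1024, -4096, -16384, …
g: a_k = -3, 0, 27/2, 0, -81/8, 0, 243/80, 0, …
h₀=f·g: eliminate ⇒ L₀, order ≤ 1·2.
∫: right-multiply L₀ by Dx.
L = (-9 + 36·x)·Dx + 8·Dx^2 + (-1 + 4·x)·Dx^3  (order 3).
h: a_k = 0, 3, 6, 23/2, 69/2, 4497/40, 1499/4, 719277/560, …
ICs: h(0) = 0, h′(0) = 3, h′′(0) = 12.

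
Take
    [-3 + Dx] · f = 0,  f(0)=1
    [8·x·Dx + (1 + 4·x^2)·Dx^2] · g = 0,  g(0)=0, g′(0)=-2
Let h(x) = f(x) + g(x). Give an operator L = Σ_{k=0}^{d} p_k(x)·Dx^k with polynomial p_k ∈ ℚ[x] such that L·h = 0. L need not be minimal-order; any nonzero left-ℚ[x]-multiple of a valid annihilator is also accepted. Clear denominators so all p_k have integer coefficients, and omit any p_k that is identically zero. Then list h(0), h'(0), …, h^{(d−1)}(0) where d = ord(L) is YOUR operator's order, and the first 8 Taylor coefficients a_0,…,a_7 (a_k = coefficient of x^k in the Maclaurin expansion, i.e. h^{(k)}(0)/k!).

f: a_k = 1, 3, 9/2, 9/2, 27/8, 81/40, 81/80, 243/560, …
g: a_k = 0, -2, 0, 8/3, 0, -32/5, 0, 128/7, …
f+g: L₀ = lclm(L_f,L_g), ord ≤ 1+2.
L = (24 - 72·x - 288·x^2 - 288·x^3)·Dx + (-17 + 24·x^2 - 144·x^4)·Dx^2 + (3 + 8·x + 24·x^2 + 32·x^3 + 48·x^4)·Dx^3  (order 3).
h: a_k = 1, 1, 9/2, 43/6, 27/8, -35/8, 81/80, 10483/560, …
ICs: h(0) = 1, h′(0) = 1, h′′(0) = 9.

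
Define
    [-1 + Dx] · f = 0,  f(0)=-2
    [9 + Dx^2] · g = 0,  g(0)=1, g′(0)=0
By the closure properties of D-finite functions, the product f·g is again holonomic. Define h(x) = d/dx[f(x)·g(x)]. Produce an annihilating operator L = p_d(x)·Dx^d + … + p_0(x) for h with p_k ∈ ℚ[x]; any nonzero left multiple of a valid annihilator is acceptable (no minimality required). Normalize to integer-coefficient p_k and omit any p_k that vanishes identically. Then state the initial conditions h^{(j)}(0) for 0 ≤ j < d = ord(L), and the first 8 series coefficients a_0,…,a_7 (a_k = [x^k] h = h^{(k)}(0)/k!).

f: a_k = -2, -2, -1, -1/3, -1/12, -1/60, -1/360, -1/2520, …
g: a_k = 1, 0, -9/2, 0, 27/8, 0, -81/80, 0, …
Product ⇒ symmetric product L₀, ord ≤ 2.
h₀' ⇒ L via d/dx closure of L₀.
L = 10 - 2·Dx + Dx^2  (order 2).
h: a_k = -2, 16, 26, -28/3, -79/3, -88/15, 307/45, 1054/315, …
ICs: h(0) = -2, h′(0) = 16.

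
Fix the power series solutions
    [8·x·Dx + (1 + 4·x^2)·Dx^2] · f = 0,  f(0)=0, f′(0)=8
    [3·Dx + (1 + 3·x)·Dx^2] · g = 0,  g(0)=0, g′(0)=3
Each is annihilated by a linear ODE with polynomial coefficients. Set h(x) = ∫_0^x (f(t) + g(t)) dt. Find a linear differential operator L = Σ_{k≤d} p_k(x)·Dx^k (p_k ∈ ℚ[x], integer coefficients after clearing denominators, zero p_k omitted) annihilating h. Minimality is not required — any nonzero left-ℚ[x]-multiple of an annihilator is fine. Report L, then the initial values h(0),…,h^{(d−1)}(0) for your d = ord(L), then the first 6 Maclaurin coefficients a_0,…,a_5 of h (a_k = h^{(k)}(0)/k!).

L = (-24 - 216·x + 288·x^2 + 288·x^3)·Dx^2 + (-26 - 48·x - 120·x^2 + 576·x^3 + 576·x^4)·Dx^3 + (-3 - x + 24·x^2 + 32·x^3 + 144·x^4 + 144·x^5)·Dx^4  (order 4).
h: a_k = 0, 0, 11/2, -3/2, -5/12, -81/20, …
ICs: h(0) = 0, h′(0) = 0, h′′(0) = 11, h′′′(0) = -9.

f: a_k = 0, 8, 0, -32/3, 0, 128/5, …
g: a_k = 0, 3, -9/2, 9, -81/4, 243/5, …
L₀ := lclm(L_f,L_g); ord L₀ ≤ 2+2.
Integrate: L := L₀·Dx.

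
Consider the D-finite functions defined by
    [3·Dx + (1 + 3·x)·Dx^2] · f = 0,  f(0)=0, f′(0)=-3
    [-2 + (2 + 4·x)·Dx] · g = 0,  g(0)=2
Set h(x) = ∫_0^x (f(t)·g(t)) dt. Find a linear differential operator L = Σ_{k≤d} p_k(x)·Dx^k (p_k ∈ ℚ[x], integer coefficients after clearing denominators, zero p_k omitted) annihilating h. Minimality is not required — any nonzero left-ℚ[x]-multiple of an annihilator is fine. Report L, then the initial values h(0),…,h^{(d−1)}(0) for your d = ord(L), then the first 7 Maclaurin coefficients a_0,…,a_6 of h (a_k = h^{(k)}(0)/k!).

L = 3·x·Dx + (1 + 2·x)·Dx^2 + (1 + 7·x + 16·x^2 + 12·x^3)·Dx^3  (order 3).
h: a_k = 0, 0, -3, 1, -3/2, 3, -263/40, …
ICs: h(0) = 0, h′(0) = 0, h′′(0) = -6.

f: a_k = 0, -3, 9/2, -9, 81/4, -243/5, 243/2, …
g: a_k = 2, 2, -1, 1, -5/4, 7/4, -21/8, …
Product ⇒ symmetric product L₀, ord ≤ 2.
Integrate: L := L₀·Dx.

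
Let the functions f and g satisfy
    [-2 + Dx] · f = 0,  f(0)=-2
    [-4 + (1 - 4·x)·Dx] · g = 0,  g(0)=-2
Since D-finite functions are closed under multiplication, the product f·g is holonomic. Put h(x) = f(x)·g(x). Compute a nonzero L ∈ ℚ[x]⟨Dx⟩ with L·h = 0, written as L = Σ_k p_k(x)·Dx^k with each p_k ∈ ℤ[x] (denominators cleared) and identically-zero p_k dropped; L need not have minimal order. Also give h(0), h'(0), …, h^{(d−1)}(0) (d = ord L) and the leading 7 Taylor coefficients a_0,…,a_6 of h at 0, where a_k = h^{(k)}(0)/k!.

f: a_k = -2, -4, -4, -8/3, -4/3, -8/15, -8/45, …
g: a_k = -2, -8, -32, -128, -512, -2048, -8192, …
h₀=f·g: eliminate ⇒ L₀, order ≤ 1·1.
L = (6 - 8·x) + (-1 + 4·x)·Dx  (order 1).
h: a_k = 4, 24, 104, 1264/3, 1688, 101296/15, 1215568/45, …
ICs: h(0) = 4.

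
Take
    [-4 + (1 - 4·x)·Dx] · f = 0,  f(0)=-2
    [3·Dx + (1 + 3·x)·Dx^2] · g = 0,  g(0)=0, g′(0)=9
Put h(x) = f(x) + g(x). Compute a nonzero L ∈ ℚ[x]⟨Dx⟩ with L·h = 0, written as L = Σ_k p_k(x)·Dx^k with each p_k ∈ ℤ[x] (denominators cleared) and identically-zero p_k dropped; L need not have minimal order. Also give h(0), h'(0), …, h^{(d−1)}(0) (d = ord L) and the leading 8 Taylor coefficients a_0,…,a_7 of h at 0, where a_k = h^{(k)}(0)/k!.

f: a_k = -2, -8, -32, -128, -512, -2048, -8192, -32768, …
g: a_k = 0, 9, -27/2, 27, -243/4, 729/5, -729/2, 6561/7, …
L₀ := lclm(L_f,L_g); ord L₀ ≤ 1+2.
L = (432 + 288·x)·Dx + (78 + 720·x + 576·x^2)·Dx^2 + (-11 - x + 144·x^2 + 144·x^3)·Dx^3  (order 3).
h: a_k = -2, 1, -91/2, -101, -2291/4, -9511/5, -17113/2, -222815/7, …
ICs: h(0) = -2, h′(0) = 1, h′′(0) = -91.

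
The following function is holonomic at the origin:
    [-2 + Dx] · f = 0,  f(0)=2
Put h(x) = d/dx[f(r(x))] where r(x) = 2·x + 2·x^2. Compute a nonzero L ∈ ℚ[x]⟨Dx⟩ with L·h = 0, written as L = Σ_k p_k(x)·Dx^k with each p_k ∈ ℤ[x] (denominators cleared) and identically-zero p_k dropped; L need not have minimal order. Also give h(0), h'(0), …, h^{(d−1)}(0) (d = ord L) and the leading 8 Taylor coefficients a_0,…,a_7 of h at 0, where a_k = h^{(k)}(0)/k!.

f: a_k = 2, 4, 4, 8/3, 4/3, 8/15, 8/45, 16/315, …
L₀ from L_f via x↦r, Dx↦r'^{-1}Dx.
Differentiate: ansatz ord ≤ ord L₀ ⇒ L.
L = (6 + 16·x + 16·x^2) + (-1 - 2·x)·Dx  (order 1).
h: a_k = 8, 48, 160, 1216/3, 832, 22144/15, 104192/45, 23040/7, …
ICs: h(0) = 8.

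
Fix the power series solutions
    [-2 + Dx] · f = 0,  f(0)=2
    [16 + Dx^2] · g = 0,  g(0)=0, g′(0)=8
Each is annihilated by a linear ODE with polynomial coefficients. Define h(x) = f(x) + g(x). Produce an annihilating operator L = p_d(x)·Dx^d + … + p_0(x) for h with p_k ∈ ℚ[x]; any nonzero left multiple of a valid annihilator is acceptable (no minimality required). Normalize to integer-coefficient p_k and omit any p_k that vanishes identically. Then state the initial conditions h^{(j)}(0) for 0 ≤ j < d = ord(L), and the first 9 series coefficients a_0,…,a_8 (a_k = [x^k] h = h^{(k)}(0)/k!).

L = -32 + 16·Dx - 2·Dx^2 + Dx^3  (order 3).
h: a_k = 2, 12, 4, -56/3, 4/3, 88/5, 8/45, -2032/315, 4/315, …
ICs: h(0) = 2, h′(0) = 12, h′′(0) = 8.

f: a_k = 2, 4, 4, 8/3, 4/3, 8/15, 8/45, 16/315, 4/315, …
g: a_k = 0, 8, 0, -64/3, 0, 256/15, 0, -2048/315, 0, …
Sum ⇒ L₀ = lclm(L_f,L_g) in ℚ(x)⟨Dx⟩.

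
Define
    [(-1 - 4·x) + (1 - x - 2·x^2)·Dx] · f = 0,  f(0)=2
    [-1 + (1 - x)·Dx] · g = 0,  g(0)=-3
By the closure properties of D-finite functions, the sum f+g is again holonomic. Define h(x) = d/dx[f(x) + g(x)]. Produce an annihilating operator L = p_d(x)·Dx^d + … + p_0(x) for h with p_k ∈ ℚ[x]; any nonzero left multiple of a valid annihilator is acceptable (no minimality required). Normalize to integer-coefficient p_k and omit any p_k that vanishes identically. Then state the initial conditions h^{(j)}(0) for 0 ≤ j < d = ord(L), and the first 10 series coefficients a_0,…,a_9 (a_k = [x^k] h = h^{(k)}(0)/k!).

L = (-6 - 48·x - 96·x^3 + 24·x^4) + (6 + 18·x - 12·x^2 + 24·x^3 - 90·x^4 + 24·x^5)·Dx + (-1 + 2·x - 5·x^2 + 12·x^3 + 2·x^4 - 14·x^5 + 4·x^6)·Dx^2  (order 2).
h: a_k = -1, 6, 21, 76, 195, 498, 1169, 2712, 6111, 13630, …
ICs: h(0) = -1, h′(0) = 6.

f: a_k = 2, 2, 6, 10, 22, 42, 86, 170, 342, 682, …
g: a_k = -3, -3, -3, -3, -3, -3, -3, -3, -3, -3, …
h₀=f+g: left-lcm gives L₀, ord ≤ 2.
Derive L from L₀ (diff closure).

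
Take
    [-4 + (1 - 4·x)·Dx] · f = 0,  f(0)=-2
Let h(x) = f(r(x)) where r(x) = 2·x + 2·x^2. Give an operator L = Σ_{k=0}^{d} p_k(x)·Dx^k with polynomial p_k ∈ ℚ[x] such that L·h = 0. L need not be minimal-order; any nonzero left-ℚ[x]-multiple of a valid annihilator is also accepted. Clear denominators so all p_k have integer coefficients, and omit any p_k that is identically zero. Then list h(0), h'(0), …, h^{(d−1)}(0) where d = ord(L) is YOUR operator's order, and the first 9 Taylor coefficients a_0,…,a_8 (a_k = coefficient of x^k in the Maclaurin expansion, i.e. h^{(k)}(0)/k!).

L = (8 + 16·x) + (-1 + 8·x + 8·x^2)·Dx  (order 1).
h: a_k = -2, -16, -144, -1280, -11392, -101376, -902144, -8028160, -71442432, …
ICs: h(0) = -2.

f: a_k = -2, -8, -32, -128, -512, -2048, -8192, -32768, -131072, …
Change of var in L_f (x↦r) gives L₀.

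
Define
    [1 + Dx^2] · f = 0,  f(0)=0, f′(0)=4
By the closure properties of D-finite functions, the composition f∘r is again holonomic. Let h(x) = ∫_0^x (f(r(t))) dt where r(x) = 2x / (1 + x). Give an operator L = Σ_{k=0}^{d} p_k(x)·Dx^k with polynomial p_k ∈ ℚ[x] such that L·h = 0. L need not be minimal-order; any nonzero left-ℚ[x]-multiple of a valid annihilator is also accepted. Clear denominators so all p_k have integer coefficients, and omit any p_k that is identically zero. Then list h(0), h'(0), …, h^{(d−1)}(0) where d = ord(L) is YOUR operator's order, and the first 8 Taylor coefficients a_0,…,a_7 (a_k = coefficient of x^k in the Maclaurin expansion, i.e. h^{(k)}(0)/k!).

L = 4·Dx + (2 + 6·x + 6·x^2 + 2·x^3)·Dx^2 + (1 + 4·x + 6·x^2 + 4·x^3 + x^4)·Dx^3  (order 3).
h: a_k = 0, 0, 4, -8/3, 2/3, 8/5, -172/45, 40/7, …
ICs: h(0) = 0, h′(0) = 0, h′′(0) = 8.

f: a_k = 0, 4, 0, -2/3, 0, 1/30, 0, -1/1260, …
Substitute x→r, Dx→(1/r')Dx; clear ⇒ L₀.
∫: right-multiply L₀ by Dx.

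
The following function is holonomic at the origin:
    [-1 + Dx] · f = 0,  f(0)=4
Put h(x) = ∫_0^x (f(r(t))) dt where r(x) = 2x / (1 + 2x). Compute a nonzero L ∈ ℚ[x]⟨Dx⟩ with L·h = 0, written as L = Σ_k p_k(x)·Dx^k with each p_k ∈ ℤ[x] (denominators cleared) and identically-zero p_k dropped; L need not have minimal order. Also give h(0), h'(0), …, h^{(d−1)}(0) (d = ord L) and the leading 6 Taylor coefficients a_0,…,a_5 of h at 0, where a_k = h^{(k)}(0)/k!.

L = -2·Dx + (1 + 4·x + 4·x^2)·Dx^2  (order 2).
h: a_k = 0, 4, 4, -8/3, 4/3, 8/15, …
ICs: h(0) = 0, h′(0) = 4.

f: a_k = 4, 4, 2, 2/3, 1/6, 1/30, …
L₀ from L_f via x↦r, Dx↦r'^{-1}Dx.
∫: right-multiply L₀ by Dx.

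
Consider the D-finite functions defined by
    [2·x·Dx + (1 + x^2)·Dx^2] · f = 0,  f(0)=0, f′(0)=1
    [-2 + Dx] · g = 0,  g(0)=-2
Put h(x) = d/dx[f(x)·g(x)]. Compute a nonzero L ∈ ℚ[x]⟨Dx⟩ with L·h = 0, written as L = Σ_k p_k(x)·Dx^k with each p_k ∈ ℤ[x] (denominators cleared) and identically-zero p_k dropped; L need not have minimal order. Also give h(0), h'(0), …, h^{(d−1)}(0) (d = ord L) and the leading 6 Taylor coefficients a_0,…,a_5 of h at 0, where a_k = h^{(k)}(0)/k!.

L = (2 - 8·x + 14·x^2 - 8·x^3 + 4·x^4) + (-3 + 6·x - 11·x^2 + 6·x^3 - 4·x^4)·Dx + (1 - x + 2·x^2 - x^3 + x^4)·Dx^2  (order 2).
h: a_k = -2, -8, -10, -16/3, -2, -8/3, …
ICs: h(0) = -2, h′(0) = -8.

f: a_k = 0, 1, 0, -1/3, 0, 1/5, …
g: a_k = -2, -4, -4, -8/3, -4/3, -8/15, …
f·g: L₀ = L_f ⊗_s L_g, ord ≤ 2·1.
h=h₀': d/dx-closure on L₀ ⇒ L.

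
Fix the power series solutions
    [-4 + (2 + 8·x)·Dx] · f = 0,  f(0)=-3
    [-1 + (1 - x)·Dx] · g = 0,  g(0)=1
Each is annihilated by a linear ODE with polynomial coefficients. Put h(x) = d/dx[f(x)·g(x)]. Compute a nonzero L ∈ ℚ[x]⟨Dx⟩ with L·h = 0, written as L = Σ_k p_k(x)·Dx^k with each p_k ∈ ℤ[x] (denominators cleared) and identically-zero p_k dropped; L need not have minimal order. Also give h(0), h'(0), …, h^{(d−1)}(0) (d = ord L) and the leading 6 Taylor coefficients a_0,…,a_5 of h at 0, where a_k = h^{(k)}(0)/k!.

f: a_k = -3, -6, 6, -12, 30, -84, …
g: a_k = 1, 1, 1, 1, 1, 1, …
f·g: L₀ = L_f ⊗_s L_g, ord ≤ 1·1.
h₀' ⇒ L via d/dx closure of L₀.
L = (2 + 36·x + 12·x^2) + (-3 - 11·x + 6·x^2 + 8·x^3)·Dx  (order 1).
h: a_k = -9, -6, -45, 60, -345, 1098, …
ICs: h(0) = -9.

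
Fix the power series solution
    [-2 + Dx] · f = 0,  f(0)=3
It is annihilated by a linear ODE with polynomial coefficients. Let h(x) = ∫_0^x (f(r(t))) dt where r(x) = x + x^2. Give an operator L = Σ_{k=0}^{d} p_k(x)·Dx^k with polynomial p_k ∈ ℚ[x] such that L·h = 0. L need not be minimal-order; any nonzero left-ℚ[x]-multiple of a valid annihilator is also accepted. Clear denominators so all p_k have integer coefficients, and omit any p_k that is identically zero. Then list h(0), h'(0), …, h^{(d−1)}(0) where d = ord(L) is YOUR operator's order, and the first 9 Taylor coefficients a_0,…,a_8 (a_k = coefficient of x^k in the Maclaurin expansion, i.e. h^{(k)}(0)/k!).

f: a_k = 3, 6, 6, 4, 2, 4/5, 4/15, 8/105, 2/105, …
Change of var in L_f (x↦r) gives L₀.
∫: right-multiply L₀ by Dx.
L = (-2 - 4·x)·Dx + Dx^2  (order 2).
h: a_k = 0, 3, 3, 4, 4, 4, 52/15, 304/105, 232/105, …
ICs: h(0) = 0, h′(0) = 3.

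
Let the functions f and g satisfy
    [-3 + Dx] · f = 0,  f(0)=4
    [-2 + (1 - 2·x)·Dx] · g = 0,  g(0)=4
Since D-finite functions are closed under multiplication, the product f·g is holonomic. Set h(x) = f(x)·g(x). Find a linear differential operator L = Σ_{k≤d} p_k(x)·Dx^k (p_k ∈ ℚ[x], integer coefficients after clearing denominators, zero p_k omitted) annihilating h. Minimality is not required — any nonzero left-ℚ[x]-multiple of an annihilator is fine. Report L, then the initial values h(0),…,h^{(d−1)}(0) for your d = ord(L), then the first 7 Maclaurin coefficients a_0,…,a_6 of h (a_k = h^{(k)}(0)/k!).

L = (5 - 6·x) + (-1 + 2·x)·Dx  (order 1).
h: a_k = 16, 80, 232, 536, 1126, 11422/5, 4585, …
ICs: h(0) = 16.

f: a_k = 4, 12, 18, 18, 27/2, 81/10, 81/20, …
g: a_k = 4, 8, 16, 32, 64, 128, 256, …
L₀ := L_f ⊗_s L_g (sym. prod.), ord ≤ 1.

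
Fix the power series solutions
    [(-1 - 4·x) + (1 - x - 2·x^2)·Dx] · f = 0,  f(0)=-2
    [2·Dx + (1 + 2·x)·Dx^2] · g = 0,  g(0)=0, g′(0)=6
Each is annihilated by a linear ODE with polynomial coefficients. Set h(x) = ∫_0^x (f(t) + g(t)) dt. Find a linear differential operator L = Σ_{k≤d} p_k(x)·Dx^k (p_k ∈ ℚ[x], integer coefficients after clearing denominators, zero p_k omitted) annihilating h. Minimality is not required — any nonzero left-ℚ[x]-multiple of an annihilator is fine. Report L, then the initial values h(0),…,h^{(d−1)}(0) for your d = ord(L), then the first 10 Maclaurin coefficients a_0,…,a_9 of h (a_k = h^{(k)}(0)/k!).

L = (54 + 228·x + 432·x^2 + 288·x^3 + 192·x^4)·Dx^2 + (11 + 124·x + 464·x^2 + 704·x^3 + 592·x^4 + 320·x^5)·Dx^3 + (-4 - 19·x - 17·x^2 + 42·x^3 + 116·x^4 + 136·x^5 + 64·x^6)·Dx^4  (order 4).
h: a_k = 0, -2, 2, -4, -1/2, -34/5, -19/5, -118/7, -403/28, -146/3, …
ICs: h(0) = 0, h′(0) = -2, h′′(0) = 4, h′′′(0) = -24.

f: a_k = -2, -2, -6, -10, -22, -42, -86, -170, -342, -682, …
g: a_k = 0, 6, -6, 8, -12, 96/5, -32, 384/7, -96, 512/3, …
L₀ := lclm(L_f,L_g); ord L₀ ≤ 1+2.
Integrate: L := L₀·Dx.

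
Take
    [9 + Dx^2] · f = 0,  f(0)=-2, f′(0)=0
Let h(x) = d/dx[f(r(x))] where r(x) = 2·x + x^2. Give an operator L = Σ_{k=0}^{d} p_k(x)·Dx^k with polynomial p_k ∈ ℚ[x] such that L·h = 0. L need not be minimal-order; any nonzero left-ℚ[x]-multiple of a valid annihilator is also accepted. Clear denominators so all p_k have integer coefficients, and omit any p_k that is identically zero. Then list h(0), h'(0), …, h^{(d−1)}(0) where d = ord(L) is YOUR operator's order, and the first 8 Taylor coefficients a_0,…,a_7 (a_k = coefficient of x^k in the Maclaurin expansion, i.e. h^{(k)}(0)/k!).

f: a_k = -2, 0, 9, 0, -27/4, 0, 81/40, 0, …
f∘r: x↦r, Dx↦Dx/r' in L_f ⇒ L₀.
Differentiate: ansatz ord ≤ ord L₀ ⇒ L.
L = (39 + 144·x + 216·x^2 + 144·x^3 + 36·x^4) + (-3 - 3·x)·Dx + (1 + 2·x + x^2)·Dx^2  (order 2).
h: a_k = 0, 72, 108, -396, -1080, -972/5, 11718/5, 110862/35, …
ICs: h(0) = 0, h′(0) = 72.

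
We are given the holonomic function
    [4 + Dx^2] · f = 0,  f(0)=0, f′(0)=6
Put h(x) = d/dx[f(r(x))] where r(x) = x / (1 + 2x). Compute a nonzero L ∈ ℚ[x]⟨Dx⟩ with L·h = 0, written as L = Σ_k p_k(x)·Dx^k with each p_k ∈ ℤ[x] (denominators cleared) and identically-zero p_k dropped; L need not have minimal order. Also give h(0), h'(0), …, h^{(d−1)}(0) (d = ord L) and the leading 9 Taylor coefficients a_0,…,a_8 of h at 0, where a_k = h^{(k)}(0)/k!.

f: a_k = 0, 6, 0, -4, 0, 4/5, 0, -8/105, 0, …
f∘r: x↦r, Dx↦Dx/r' in L_f ⇒ L₀.
Differentiate: ansatz ord ≤ ord L₀ ⇒ L.
L = (28 + 96·x + 96·x^2) + (12 + 72·x + 144·x^2 + 96·x^3)·Dx + (1 + 8·x + 24·x^2 + 32·x^3 + 16·x^4)·Dx^2  (order 2).
h: a_k = 6, -24, 60, -96, 4, 720, -55448/15, 203648/15, -896716/21, …
ICs: h(0) = 6, h′(0) = -24.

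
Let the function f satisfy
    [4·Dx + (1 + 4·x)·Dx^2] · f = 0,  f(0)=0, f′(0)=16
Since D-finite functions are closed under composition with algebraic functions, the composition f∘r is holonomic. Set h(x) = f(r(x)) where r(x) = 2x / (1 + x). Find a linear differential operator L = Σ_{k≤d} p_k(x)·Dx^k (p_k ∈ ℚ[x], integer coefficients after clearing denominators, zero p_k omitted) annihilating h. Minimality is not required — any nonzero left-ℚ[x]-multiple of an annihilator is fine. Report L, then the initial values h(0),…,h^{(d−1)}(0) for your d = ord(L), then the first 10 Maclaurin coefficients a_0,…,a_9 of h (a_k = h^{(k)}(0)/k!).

L = (10 + 18·x)·Dx + (1 + 10·x + 9·x^2)·Dx^2  (order 2).
h: a_k = 0, 32, -160, 2912/3, -6560, 236192/5, -1062880/3, 19131872/7, -21523360, 1549681952/9, …
ICs: h(0) = 0, h′(0) = 32.

f: a_k = 0, 16, -32, 256/3, -256, 4096/5, -8192/3, 65536/7, -32768, 1048576/9, …
f∘r: x↦r, Dx↦Dx/r' in L_f ⇒ L₀.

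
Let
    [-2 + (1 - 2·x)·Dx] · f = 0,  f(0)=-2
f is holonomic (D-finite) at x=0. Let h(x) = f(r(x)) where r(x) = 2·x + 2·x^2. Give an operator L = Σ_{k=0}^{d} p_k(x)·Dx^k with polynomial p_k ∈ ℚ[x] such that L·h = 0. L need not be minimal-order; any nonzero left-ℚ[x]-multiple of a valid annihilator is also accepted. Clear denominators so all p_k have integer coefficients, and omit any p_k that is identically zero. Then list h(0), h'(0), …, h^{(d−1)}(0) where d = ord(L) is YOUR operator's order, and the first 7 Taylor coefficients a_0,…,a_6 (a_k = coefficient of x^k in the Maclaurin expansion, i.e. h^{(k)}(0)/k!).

L = (4 + 8·x) + (-1 + 4·x + 4·x^2)·Dx  (order 1).
h: a_k = -2, -8, -40, -192, -928, -4480, -21632, …
ICs: h(0) = -2.

f: a_k = -2, -4, -8, -16, -32, -64, -128, …
L₀ from L_f via x↦r, Dx↦r'^{-1}Dx.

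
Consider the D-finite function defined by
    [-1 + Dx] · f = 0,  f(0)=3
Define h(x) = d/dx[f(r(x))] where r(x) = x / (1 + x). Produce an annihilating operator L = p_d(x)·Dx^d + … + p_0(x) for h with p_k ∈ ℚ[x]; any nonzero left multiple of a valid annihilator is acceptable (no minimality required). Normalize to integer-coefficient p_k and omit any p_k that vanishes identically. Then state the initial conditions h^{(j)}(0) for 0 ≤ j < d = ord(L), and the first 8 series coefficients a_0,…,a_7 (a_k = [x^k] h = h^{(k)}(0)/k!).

f: a_k = 3, 3, 3/2, 1/2, 1/8, 1/40, 1/240, 1/1680, …
Change of var in L_f (x↦r) gives L₀.
h=h₀': d/dx-closure on L₀ ⇒ L.
L = (-1 - 2·x) + (-1 - 2·x - x^2)·Dx  (order 1).
h: a_k = 3, -3, 3/2, 1/2, -19/8, 151/40, -1091/240, 7841/1680, …
ICs: h(0) = 3.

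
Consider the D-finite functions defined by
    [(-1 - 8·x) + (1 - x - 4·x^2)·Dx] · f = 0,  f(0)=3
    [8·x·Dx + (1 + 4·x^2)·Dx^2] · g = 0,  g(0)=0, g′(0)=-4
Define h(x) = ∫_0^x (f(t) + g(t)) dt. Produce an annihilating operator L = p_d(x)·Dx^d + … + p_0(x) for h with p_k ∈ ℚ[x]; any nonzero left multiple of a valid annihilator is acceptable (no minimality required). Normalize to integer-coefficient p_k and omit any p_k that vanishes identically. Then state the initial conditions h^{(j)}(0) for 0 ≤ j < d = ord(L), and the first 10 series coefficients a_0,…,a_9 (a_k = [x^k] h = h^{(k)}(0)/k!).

f: a_k = 3, 3, 15, 27, 87, 195, 543, 1323, 3495, 8787, …
g: a_k = 0, -4, 0, 16/3, 0, -64/5, 0, 256/7, 0, -1024/9, …
h₀=f+g: left-lcm gives L₀, ord ≤ 3.
h=∫h₀ ⇒ L = L₀·Dx.
L = (-40 + 160·x + 2272·x^2 + 4608·x^3 + 16896·x^4 + 6144·x^6)·Dx^2 + (31 + 264·x + 364·x^2 + 2208·x^3 + 4160·x^4 + 12800·x^5 + 768·x^6 + 6144·x^7)·Dx^3 + (-5 - 11·x - 80·x^2 + 116·x^3 + 80·x^4 + 704·x^5 + 1536·x^6 + 256·x^7 + 1024·x^8)·Dx^4  (order 4).
h: a_k = 0, 3, -1/2, 5, 97/12, 87/5, 911/30, 543/7, 9517/56, 1165/3, …
ICs: h(0) = 0, h′(0) = 3, h′′(0) = -1, h′′′(0) = 30.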